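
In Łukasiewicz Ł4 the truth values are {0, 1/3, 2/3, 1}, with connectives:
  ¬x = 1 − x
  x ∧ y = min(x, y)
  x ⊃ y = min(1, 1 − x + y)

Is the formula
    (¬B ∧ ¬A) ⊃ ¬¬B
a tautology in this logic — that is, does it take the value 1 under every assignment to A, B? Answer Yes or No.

No

Counterexample: take A = 0, B = 0.
¬B = ¬0 = 1
¬A = ¬0 = 1
¬B ∧ ¬A = 1 ∧ 1 = 1
¬¬B = ¬1 = 0
(¬B ∧ ¬A) ⊃ ¬¬B = 1 ⊃ 0 = 0
This gives 0 ≠ 1.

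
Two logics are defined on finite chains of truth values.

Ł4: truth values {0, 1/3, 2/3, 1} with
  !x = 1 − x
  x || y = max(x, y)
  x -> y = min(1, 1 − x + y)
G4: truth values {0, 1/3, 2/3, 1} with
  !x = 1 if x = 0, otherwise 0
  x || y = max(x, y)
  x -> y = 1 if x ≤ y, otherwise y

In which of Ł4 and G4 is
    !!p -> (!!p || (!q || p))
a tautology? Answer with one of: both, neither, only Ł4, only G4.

both

In Ł4: every assignment gives 1 — tautology.
In G4: every assignment gives 1 — tautology.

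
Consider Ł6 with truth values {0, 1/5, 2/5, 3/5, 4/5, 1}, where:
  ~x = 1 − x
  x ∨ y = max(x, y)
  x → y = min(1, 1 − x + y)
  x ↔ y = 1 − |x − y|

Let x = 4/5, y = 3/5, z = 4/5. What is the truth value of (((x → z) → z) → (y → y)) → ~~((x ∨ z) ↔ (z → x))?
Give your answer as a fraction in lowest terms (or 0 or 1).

4/5

x → z = 4/5 → 4/5 = 1
(x → z) → z = 1 → 4/5 = 4/5
y → y = 3/5 → 3/5 = 1
((x → z) → z) → (y → y) = 4/5 → 1 = 1
x ∨ z = 4/5 ∨ 4/5 = 4/5
z → x = 4/5 → 4/5 = 1
(x ∨ z) ↔ (z → x) = 4/5 ↔ 1 = 4/5
~((x ∨ z) ↔ (z → x)) = ~4/5 = 1/5
~~((x ∨ z) ↔ (z → x)) = ~1/5 = 4/5
(((x → z) → z) → (y → y)) → ~~((x ∨ z) ↔ (z → x)) = 1 → 4/5 = 4/5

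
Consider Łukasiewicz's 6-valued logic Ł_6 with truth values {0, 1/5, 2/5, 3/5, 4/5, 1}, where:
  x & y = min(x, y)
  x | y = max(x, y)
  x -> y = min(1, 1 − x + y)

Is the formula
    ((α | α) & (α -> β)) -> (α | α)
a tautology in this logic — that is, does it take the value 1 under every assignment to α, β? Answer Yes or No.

At α = 0, β = 4/5, for instance:
α | α = 0 | 0 = 0
α -> β = 0 -> 4/5 = 1
(α | α) & (α -> β) = 0 & 1 = 0
((α | α) & (α -> β)) -> (α | α) = 0 -> 0 = 1
and checking the remaining 35 assignments likewise gives ≥ 1 in every case.

Yes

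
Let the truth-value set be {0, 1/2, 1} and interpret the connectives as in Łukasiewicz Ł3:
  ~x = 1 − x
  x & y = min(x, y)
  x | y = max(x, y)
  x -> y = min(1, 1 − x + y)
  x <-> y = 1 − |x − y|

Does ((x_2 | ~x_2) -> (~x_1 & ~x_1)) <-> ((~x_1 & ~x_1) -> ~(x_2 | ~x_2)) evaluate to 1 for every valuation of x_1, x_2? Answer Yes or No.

No

Counterexample: take x_1 = 0, x_2 = 0.
~x_2 = ~0 = 1
x_2 | ~x_2 = 0 | 1 = 1
~x_1 = ~0 = 1
~x_1 = ~0 = 1
~x_1 & ~x_1 = 1 & 1 = 1
(x_2 | ~x_2) -> (~x_1 & ~x_1) = 1 -> 1 = 1
~x_1 = ~0 = 1
~x_1 = ~0 = 1
~x_1 & ~x_1 = 1 & 1 = 1
~x_2 = ~0 = 1
x_2 | ~x_2 = 0 | 1 = 1
~(x_2 | ~x_2) = ~1 = 0
(~x_1 & ~x_1) -> ~(x_2 | ~x_2) = 1 -> 0 = 0
((x_2 | ~x_2) -> (~x_1 & ~x_1)) <-> ((~x_1 & ~x_1) -> ~(x_2 | ~x_2)) = 1 <-> 0 = 0
This gives 0 ≠ 1.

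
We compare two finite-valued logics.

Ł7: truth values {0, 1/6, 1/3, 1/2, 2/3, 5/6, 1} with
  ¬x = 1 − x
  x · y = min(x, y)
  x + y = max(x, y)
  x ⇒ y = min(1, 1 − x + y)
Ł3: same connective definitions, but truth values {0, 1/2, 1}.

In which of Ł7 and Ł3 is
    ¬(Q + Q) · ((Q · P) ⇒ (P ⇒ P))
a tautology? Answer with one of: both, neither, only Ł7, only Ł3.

In Ł7: at P = 0, Q = 1/6 the value is 5/6 — not a tautology.
In Ł3: at P = 0, Q = 1/2 the value is 1/2 — not a tautology.

neither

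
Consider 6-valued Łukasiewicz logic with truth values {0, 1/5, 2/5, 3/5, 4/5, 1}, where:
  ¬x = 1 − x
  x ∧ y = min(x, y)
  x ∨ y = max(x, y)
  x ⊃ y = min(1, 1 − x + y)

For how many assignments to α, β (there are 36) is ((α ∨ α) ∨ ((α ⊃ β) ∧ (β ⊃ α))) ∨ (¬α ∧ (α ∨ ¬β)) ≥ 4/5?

value 1: 11 assignments (counts)
value 4/5: 12 assignments (counts)
value 3/5: 7 assignments
value 2/5: 3 assignments
value 1/5: 2 assignments
value 0: 1 assignment
So 23 of the 36 assignments meet the threshold.

23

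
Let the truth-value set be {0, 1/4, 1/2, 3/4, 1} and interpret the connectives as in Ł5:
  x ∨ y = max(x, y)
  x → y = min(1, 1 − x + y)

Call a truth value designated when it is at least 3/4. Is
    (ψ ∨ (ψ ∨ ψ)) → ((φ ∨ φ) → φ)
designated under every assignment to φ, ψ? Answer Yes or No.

Yes

At φ = 1/4, ψ = 1/4, for instance:
ψ ∨ ψ = 1/4 ∨ 1/4 = 1/4
ψ ∨ (ψ ∨ ψ) = 1/4 ∨ 1/4 = 1/4
φ ∨ φ = 1/4 ∨ 1/4 = 1/4
(φ ∨ φ) → φ = 1/4 → 1/4 = 1
(ψ ∨ (ψ ∨ ψ)) → ((φ ∨ φ) → φ) = 1/4 → 1 = 1
and checking the remaining 24 assignments likewise gives ≥ 3/4 in every case.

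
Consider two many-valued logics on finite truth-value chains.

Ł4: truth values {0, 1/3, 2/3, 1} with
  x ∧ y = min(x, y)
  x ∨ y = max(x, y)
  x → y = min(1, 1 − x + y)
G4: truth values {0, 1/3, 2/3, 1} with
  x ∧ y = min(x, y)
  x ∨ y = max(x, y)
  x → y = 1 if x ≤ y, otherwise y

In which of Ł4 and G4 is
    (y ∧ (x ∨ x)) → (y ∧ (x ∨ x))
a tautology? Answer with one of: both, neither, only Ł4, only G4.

In Ł4: every assignment gives 1 — tautology.
In G4: every assignment gives 1 — tautology.

both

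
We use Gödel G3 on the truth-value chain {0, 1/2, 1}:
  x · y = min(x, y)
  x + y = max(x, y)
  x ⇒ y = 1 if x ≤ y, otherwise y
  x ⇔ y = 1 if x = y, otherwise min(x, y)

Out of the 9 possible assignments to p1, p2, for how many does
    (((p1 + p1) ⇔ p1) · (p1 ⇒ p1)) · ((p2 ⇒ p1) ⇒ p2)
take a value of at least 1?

4

p1 = 0, p2 = 0 ↦ 0  <
p1 = 0, p2 = 1/2 ↦ 1  ≥
p1 = 0, p2 = 1 ↦ 1  ≥
p1 = 1/2, p2 = 0 ↦ 0  <
p1 = 1/2, p2 = 1/2 ↦ 1/2  <
p1 = 1/2, p2 = 1 ↦ 1  ≥
p1 = 1, p2 = 0 ↦ 0  <
p1 = 1, p2 = 1/2 ↦ 1/2  <
p1 = 1, p2 = 1 ↦ 1  ≥
So 4 of the 9 assignments meet the threshold.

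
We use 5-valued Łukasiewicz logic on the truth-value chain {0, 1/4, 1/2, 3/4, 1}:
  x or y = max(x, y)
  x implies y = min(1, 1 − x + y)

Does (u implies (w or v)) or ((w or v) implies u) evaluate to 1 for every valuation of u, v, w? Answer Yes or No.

Yes

At u = 3/4, v = 1/4, w = 3/4, for instance:
w or v = 3/4 or 1/4 = 3/4
u implies (w or v) = 3/4 implies 3/4 = 1
(w or v) implies u = 3/4 implies 3/4 = 1
(u implies (w or v)) or ((w or v) implies u) = 1 or 1 = 1
and checking the remaining 124 assignments likewise gives ≥ 1 in every case.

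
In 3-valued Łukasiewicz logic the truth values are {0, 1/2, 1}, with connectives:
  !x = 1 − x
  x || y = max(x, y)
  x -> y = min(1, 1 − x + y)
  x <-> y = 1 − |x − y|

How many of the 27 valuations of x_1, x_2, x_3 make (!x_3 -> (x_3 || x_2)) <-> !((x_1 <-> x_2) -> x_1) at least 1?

6

value 1: 6 assignments (counts)
value 1/2: 5 assignments
value 0: 16 assignments
So 6 of the 27 assignments meet the threshold.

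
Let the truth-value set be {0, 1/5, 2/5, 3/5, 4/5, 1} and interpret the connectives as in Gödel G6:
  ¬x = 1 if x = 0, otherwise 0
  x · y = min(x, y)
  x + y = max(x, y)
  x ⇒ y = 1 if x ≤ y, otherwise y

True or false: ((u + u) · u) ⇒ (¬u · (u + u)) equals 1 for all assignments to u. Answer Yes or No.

Counterexample: take u = 1/5.
u + u = 1/5 + 1/5 = 1/5
(u + u) · u = 1/5 · 1/5 = 1/5
¬u = ¬1/5 = 0
u + u = 1/5 + 1/5 = 1/5
¬u · (u + u) = 0 · 1/5 = 0
((u + u) · u) ⇒ (¬u · (u + u)) = 1/5 ⇒ 0 = 0
This gives 0 ≠ 1.

No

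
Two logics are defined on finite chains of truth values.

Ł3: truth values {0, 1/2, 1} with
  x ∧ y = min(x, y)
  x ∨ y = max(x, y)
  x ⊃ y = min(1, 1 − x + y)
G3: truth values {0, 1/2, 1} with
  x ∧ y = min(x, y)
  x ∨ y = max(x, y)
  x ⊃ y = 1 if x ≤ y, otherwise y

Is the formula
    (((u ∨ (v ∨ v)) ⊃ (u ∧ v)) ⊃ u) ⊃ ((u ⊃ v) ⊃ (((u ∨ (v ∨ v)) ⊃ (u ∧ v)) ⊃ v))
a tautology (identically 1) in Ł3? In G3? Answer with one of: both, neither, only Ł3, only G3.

In Ł3: every assignment gives 1 — tautology.
In G3: every assignment gives 1 — tautology.

both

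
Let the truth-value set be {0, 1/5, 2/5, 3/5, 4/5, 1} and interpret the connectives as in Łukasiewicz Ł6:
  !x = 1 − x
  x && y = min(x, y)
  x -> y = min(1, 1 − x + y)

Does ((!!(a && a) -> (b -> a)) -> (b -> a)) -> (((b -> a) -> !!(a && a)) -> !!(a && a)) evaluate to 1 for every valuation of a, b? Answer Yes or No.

At a = 3/5, b = 0, for instance:
a && a = 3/5 && 3/5 = 3/5
!(a && a) = !3/5 = 2/5
!!(a && a) = !2/5 = 3/5
b -> a = 0 -> 3/5 = 1
!!(a && a) -> (b -> a) = 3/5 -> 1 = 1
(!!(a && a) -> (b -> a)) -> (b -> a) = 1 -> 1 = 1
(b -> a) -> !!(a && a) = 1 -> 3/5 = 3/5
((b -> a) -> !!(a && a)) -> !!(a && a) = 3/5 -> 3/5 = 1
((!!(a && a) -> (b -> a)) -> (b -> a)) -> (((b -> a) -> !!(a && a)) -> !!(a && a)) = 1 -> 1 = 1
and checking the remaining 35 assignments likewise gives ≥ 1 in every case.

Yes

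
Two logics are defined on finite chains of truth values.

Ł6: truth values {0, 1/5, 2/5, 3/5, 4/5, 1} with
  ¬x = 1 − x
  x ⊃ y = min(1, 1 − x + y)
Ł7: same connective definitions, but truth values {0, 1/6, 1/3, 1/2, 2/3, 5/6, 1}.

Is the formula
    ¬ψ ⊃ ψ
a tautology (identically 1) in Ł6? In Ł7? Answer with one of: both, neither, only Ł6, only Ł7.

In Ł6: at ψ = 0 the value is 0 — not a tautology.
In Ł7: at ψ = 0 the value is 0 — not a tautology.

neither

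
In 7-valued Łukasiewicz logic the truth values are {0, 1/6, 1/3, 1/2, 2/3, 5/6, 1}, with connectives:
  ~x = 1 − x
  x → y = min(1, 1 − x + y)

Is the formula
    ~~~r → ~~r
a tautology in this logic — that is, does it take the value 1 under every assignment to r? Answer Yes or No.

Counterexample: take r = 0.
~r = ~0 = 1
~~r = ~1 = 0
~~~r = ~0 = 1
~~r = ~1 = 0
~~~r → ~~r = 1 → 0 = 0
This gives 0 ≠ 1.

No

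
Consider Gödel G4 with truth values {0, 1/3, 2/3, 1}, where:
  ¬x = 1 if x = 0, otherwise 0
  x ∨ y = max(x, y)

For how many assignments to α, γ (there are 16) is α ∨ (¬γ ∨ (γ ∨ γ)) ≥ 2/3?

α = 0, γ = 0 ↦ 1  ≥
α = 0, γ = 1/3 ↦ 1/3  <
α = 0, γ = 2/3 ↦ 2/3  ≥
α = 0, γ = 1 ↦ 1  ≥
α = 1/3, γ = 0 ↦ 1  ≥
α = 1/3, γ = 1/3 ↦ 1/3  <
α = 1/3, γ = 2/3 ↦ 2/3  ≥
α = 1/3, γ = 1 ↦ 1  ≥
α = 2/3, γ = 0 ↦ 1  ≥
α = 2/3, γ = 1/3 ↦ 2/3  ≥
α = 2/3, γ = 2/3 ↦ 2/3  ≥
α = 2/3, γ = 1 ↦ 1  ≥
α = 1, γ = 0 ↦ 1  ≥
α = 1, γ = 1/3 ↦ 1  ≥
α = 1, γ = 2/3 ↦ 1  ≥
α = 1, γ = 1 ↦ 1  ≥
So 14 of the 16 assignments meet the threshold.

14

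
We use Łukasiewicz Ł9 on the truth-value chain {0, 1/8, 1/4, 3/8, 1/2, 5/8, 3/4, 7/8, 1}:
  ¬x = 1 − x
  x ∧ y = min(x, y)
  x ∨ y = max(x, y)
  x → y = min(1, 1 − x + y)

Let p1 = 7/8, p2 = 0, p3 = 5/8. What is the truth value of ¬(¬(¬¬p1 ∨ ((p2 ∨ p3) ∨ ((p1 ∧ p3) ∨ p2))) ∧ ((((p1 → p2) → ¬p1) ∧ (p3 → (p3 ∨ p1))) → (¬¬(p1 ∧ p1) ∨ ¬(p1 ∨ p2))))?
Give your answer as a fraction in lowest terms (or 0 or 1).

¬p1 = ¬7/8 = 1/8
¬¬p1 = ¬1/8 = 7/8
p2 ∨ p3 = 0 ∨ 5/8 = 5/8
p1 ∧ p3 = 7/8 ∧ 5/8 = 5/8
(p1 ∧ p3) ∨ p2 = 5/8 ∨ 0 = 5/8
(p2 ∨ p3) ∨ ((p1 ∧ p3) ∨ p2) = 5/8 ∨ 5/8 = 5/8
¬¬p1 ∨ ((p2 ∨ p3) ∨ ((p1 ∧ p3) ∨ p2)) = 7/8 ∨ 5/8 = 7/8
¬(¬¬p1 ∨ ((p2 ∨ p3) ∨ ((p1 ∧ p3) ∨ p2))) = ¬7/8 = 1/8
p1 → p2 = 7/8 → 0 = 1/8
¬p1 = ¬7/8 = 1/8
(p1 → p2) → ¬p1 = 1/8 → 1/8 = 1
p3 ∨ p1 = 5/8 ∨ 7/8 = 7/8
p3 → (p3 ∨ p1) = 5/8 → 7/8 = 1
((p1 → p2) → ¬p1) ∧ (p3 → (p3 ∨ p1)) = 1 ∧ 1 = 1
p1 ∧ p1 = 7/8 ∧ 7/8 = 7/8
¬(p1 ∧ p1) = ¬7/8 = 1/8
¬¬(p1 ∧ p1) = ¬1/8 = 7/8
p1 ∨ p2 = 7/8 ∨ 0 = 7/8
¬(p1 ∨ p2) = ¬7/8 = 1/8
¬¬(p1 ∧ p1) ∨ ¬(p1 ∨ p2) = 7/8 ∨ 1/8 = 7/8
(((p1 → p2) → ¬p1) ∧ (p3 → (p3 ∨ p1))) → (¬¬(p1 ∧ p1) ∨ ¬(p1 ∨ p2)) = 1 → 7/8 = 7/8
¬(¬¬p1 ∨ ((p2 ∨ p3) ∨ ((p1 ∧ p3) ∨ p2))) ∧ ((((p1 → p2) → ¬p1) ∧ (p3 → (p3 ∨ p1))) → (¬¬(p1 ∧ p1) ∨ ¬(p1 ∨ p2))) = 1/8 ∧ 7/8 = 1/8
¬(¬(¬¬p1 ∨ ((p2 ∨ p3) ∨ ((p1 ∧ p3) ∨ p2))) ∧ ((((p1 → p2) → ¬p1) ∧ (p3 → (p3 ∨ p1))) → (¬¬(p1 ∧ p1) ∨ ¬(p1 ∨ p2)))) = ¬1/8 = 7/8

7/8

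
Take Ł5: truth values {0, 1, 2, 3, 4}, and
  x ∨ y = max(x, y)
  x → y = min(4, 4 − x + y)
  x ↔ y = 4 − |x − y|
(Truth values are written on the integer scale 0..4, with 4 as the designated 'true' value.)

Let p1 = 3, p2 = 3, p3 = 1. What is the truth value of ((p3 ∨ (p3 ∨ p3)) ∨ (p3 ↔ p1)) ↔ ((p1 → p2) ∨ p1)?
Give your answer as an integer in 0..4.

p3 ∨ p3 = 1 ∨ 1 = 1
p3 ∨ (p3 ∨ p3) = 1 ∨ 1 = 1
p3 ↔ p1 = 1 ↔ 3 = 2
(p3 ∨ (p3 ∨ p3)) ∨ (p3 ↔ p1) = 1 ∨ 2 = 2
p1 → p2 = 3 → 3 = 4
(p1 → p2) ∨ p1 = 4 ∨ 3 = 4
((p3 ∨ (p3 ∨ p3)) ∨ (p3 ↔ p1)) ↔ ((p1 → p2) ∨ p1) = 2 ↔ 4 = 2

2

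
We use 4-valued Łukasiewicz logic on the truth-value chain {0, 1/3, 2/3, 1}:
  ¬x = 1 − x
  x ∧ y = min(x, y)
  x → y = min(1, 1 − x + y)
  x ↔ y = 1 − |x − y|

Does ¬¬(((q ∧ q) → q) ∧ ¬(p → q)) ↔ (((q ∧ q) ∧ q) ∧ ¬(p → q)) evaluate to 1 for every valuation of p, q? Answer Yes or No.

No

Counterexample: take p = 1/3, q = 0.
q ∧ q = 0 ∧ 0 = 0
(q ∧ q) → q = 0 → 0 = 1
p → q = 1/3 → 0 = 2/3
¬(p → q) = ¬2/3 = 1/3
((q ∧ q) → q) ∧ ¬(p → q) = 1 ∧ 1/3 = 1/3
¬(((q ∧ q) → q) ∧ ¬(p → q)) = ¬1/3 = 2/3
¬¬(((q ∧ q) → q) ∧ ¬(p → q)) = ¬2/3 = 1/3
q ∧ q = 0 ∧ 0 = 0
(q ∧ q) ∧ q = 0 ∧ 0 = 0
p → q = 1/3 → 0 = 2/3
¬(p → q) = ¬2/3 = 1/3
((q ∧ q) ∧ q) ∧ ¬(p → q) = 0 ∧ 1/3 = 0
¬¬(((q ∧ q) → q) ∧ ¬(p → q)) ↔ (((q ∧ q) ∧ q) ∧ ¬(p → q)) = 1/3 ↔ 0 = 2/3
This gives 2/3 ≠ 1.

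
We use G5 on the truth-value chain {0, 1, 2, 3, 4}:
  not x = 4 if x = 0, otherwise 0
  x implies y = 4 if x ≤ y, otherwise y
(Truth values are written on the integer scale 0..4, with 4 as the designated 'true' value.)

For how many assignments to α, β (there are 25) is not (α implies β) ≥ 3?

4

value 4: 4 assignments (counts)
value 0: 21 assignments
So 4 of the 25 assignments meet the threshold.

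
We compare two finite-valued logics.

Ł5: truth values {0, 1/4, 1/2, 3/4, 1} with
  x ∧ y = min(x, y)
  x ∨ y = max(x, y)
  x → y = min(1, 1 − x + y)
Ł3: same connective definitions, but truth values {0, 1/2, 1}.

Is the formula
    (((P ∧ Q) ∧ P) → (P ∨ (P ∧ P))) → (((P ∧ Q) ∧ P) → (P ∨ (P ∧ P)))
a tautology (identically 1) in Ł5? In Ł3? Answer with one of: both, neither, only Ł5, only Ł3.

In Ł5: every assignment gives 1 — tautology.
In Ł3: every assignment gives 1 — tautology.

both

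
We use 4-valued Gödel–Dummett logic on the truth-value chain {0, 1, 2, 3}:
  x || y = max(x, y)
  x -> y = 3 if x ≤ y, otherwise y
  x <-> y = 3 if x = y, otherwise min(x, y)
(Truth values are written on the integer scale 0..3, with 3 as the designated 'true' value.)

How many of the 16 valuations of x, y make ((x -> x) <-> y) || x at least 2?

12

x = 0, y = 0 ↦ 0  <
x = 0, y = 1 ↦ 1  <
x = 0, y = 2 ↦ 2  ≥
x = 0, y = 3 ↦ 3  ≥
x = 1, y = 0 ↦ 1  <
x = 1, y = 1 ↦ 1  <
x = 1, y = 2 ↦ 2  ≥
x = 1, y = 3 ↦ 3  ≥
x = 2, y = 0 ↦ 2  ≥
x = 2, y = 1 ↦ 2  ≥
x = 2, y = 2 ↦ 2  ≥
x = 2, y = 3 ↦ 3  ≥
x = 3, y = 0 ↦ 3  ≥
x = 3, y = 1 ↦ 3  ≥
x = 3, y = 2 ↦ 3  ≥
x = 3, y = 3 ↦ 3  ≥
So 12 of the 16 assignments meet the threshold.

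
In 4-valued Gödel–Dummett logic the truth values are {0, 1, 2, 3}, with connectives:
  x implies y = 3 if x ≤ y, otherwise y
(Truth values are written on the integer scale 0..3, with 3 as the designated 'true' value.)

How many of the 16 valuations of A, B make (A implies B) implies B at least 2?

13

A = 0, B = 0 ↦ 0  <
A = 0, B = 1 ↦ 1  <
A = 0, B = 2 ↦ 2  ≥
A = 0, B = 3 ↦ 3  ≥
A = 1, B = 0 ↦ 3  ≥
A = 1, B = 1 ↦ 1  <
A = 1, B = 2 ↦ 2  ≥
A = 1, B = 3 ↦ 3  ≥
A = 2, B = 0 ↦ 3  ≥
A = 2, B = 1 ↦ 3  ≥
A = 2, B = 2 ↦ 2  ≥
A = 2, B = 3 ↦ 3  ≥
A = 3, B = 0 ↦ 3  ≥
A = 3, B = 1 ↦ 3  ≥
A = 3, B = 2 ↦ 3  ≥
A = 3, B = 3 ↦ 3  ≥
So 13 of the 16 assignments meet the threshold.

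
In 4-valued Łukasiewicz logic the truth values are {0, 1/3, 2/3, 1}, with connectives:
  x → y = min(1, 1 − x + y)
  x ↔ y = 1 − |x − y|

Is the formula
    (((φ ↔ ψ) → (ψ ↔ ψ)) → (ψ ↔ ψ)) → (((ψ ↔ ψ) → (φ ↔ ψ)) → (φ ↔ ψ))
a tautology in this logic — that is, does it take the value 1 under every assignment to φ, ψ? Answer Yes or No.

φ = 0, ψ = 0 ↦ 1
φ = 0, ψ = 1/3 ↦ 1
φ = 0, ψ = 2/3 ↦ 1
φ = 0, ψ = 1 ↦ 1
φ = 1/3, ψ = 0 ↦ 1
φ = 1/3, ψ = 1/3 ↦ 1
φ = 1/3, ψ = 2/3 ↦ 1
φ = 1/3, ψ = 1 ↦ 1
φ = 2/3, ψ = 0 ↦ 1
φ = 2/3, ψ = 1/3 ↦ 1
φ = 2/3, ψ = 2/3 ↦ 1
φ = 2/3, ψ = 1 ↦ 1
φ = 1, ψ = 0 ↦ 1
φ = 1, ψ = 1/3 ↦ 1
φ = 1, ψ = 2/3 ↦ 1
φ = 1, ψ = 1 ↦ 1
Every assignment gives a value ≥ 1.

Yes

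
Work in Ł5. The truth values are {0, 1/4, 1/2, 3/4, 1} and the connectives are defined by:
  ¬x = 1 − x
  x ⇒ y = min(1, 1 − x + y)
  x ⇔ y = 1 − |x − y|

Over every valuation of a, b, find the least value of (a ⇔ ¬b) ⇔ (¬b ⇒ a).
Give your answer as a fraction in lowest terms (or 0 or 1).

Take a = 1, b = 1:
¬b = ¬1 = 0
a ⇔ ¬b = 1 ⇔ 0 = 0
¬b = ¬1 = 0
¬b ⇒ a = 0 ⇒ 1 = 1
(a ⇔ ¬b) ⇔ (¬b ⇒ a) = 0 ⇔ 1 = 0
No assignment yields a value below 0, so this is the minimum.

0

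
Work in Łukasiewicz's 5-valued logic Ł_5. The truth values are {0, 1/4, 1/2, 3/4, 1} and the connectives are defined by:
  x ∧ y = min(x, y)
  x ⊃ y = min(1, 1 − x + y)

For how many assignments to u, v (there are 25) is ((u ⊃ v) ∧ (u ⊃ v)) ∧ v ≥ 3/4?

10

value 1: 5 assignments (counts)
value 3/4: 5 assignments (counts)
value 1/2: 5 assignments
value 1/4: 5 assignments
value 0: 5 assignments
So 10 of the 25 assignments meet the threshold.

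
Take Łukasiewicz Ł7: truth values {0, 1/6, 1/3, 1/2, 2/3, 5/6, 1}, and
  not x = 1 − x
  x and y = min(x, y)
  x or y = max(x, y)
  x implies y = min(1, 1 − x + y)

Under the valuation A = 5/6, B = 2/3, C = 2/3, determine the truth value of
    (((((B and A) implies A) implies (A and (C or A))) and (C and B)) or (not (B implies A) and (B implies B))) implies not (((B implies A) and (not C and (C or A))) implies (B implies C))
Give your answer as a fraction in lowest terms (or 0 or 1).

1/3

B and A = 2/3 and 5/6 = 2/3
(B and A) implies A = 2/3 implies 5/6 = 1
C or A = 2/3 or 5/6 = 5/6
A and (C or A) = 5/6 and 5/6 = 5/6
((B and A) implies A) implies (A and (C or A)) = 1 implies 5/6 = 5/6
C and B = 2/3 and 2/3 = 2/3
(((B and A) implies A) implies (A and (C or A))) and (C and B) = 5/6 and 2/3 = 2/3
B implies A = 2/3 implies 5/6 = 1
not (B implies A) = not 1 = 0
B implies B = 2/3 implies 2/3 = 1
not (B implies A) and (B implies B) = 0 and 1 = 0
((((B and A) implies A) implies (A and (C or A))) and (C and B)) or (not (B implies A) and (B implies B)) = 2/3 or 0 = 2/3
B implies A = 2/3 implies 5/6 = 1
not C = not 2/3 = 1/3
C or A = 2/3 or 5/6 = 5/6
not C and (C or A) = 1/3 and 5/6 = 1/3
(B implies A) and (not C and (C or A)) = 1 and 1/3 = 1/3
B implies C = 2/3 implies 2/3 = 1
((B implies A) and (not C and (C or A))) implies (B implies C) = 1/3 implies 1 = 1
not (((B implies A) and (not C and (C or A))) implies (B implies C)) = not 1 = 0
(((((B and A) implies A) implies (A and (C or A))) and (C and B)) or (not (B implies A) and (B implies B))) implies not (((B implies A) and (not C and (C or A))) implies (B implies C)) = 2/3 implies 0 = 1/3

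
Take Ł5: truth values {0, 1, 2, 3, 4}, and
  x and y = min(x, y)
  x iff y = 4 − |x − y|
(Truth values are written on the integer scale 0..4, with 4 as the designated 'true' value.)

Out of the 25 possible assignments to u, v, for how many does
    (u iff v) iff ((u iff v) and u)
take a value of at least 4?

13

value 4: 13 assignments (counts)
value 3: 5 assignments
value 2: 4 assignments
value 1: 2 assignments
value 0: 1 assignment
So 13 of the 25 assignments meet the threshold.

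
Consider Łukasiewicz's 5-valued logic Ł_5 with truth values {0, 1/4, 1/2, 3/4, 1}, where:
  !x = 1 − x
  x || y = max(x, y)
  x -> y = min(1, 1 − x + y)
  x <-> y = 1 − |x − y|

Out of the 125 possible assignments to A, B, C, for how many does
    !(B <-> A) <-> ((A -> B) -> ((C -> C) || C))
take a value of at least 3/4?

value 1: 10 assignments (counts)
value 3/4: 20 assignments (counts)
value 1/2: 30 assignments
value 1/4: 40 assignments
value 0: 25 assignments
So 30 of the 125 assignments meet the threshold.

30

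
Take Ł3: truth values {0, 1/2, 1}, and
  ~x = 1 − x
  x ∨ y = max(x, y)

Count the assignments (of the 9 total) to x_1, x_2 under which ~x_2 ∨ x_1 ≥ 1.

5

x_1 = 0, x_2 = 0 ↦ 1  ≥
x_1 = 0, x_2 = 1/2 ↦ 1/2  <
x_1 = 0, x_2 = 1 ↦ 0  <
x_1 = 1/2, x_2 = 0 ↦ 1  ≥
x_1 = 1/2, x_2 = 1/2 ↦ 1/2  <
x_1 = 1/2, x_2 = 1 ↦ 1/2  <
x_1 = 1, x_2 = 0 ↦ 1  ≥
x_1 = 1, x_2 = 1/2 ↦ 1  ≥
x_1 = 1, x_2 = 1 ↦ 1  ≥
So 5 of the 9 assignments meet the threshold.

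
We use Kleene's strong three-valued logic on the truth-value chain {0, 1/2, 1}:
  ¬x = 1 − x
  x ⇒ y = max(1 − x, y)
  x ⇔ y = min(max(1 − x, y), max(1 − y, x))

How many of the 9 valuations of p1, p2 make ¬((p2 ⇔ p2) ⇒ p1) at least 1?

2

p1 = 0, p2 = 0 ↦ 1  ≥
p1 = 0, p2 = 1/2 ↦ 1/2  <
p1 = 0, p2 = 1 ↦ 1  ≥
p1 = 1/2, p2 = 0 ↦ 1/2  <
p1 = 1/2, p2 = 1/2 ↦ 1/2  <
p1 = 1/2, p2 = 1 ↦ 1/2  <
p1 = 1, p2 = 0 ↦ 0  <
p1 = 1, p2 = 1/2 ↦ 0  <
p1 = 1, p2 = 1 ↦ 0  <
So 2 of the 9 assignments meet the threshold.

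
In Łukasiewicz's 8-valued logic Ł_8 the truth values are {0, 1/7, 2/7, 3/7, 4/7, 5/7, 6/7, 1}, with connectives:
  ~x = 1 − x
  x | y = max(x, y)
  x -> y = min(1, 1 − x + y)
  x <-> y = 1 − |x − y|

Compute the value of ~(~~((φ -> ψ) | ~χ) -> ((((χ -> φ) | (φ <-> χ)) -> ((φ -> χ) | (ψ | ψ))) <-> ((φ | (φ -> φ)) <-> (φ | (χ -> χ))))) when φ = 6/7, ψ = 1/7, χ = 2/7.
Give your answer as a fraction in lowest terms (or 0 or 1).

2/7

φ -> ψ = 6/7 -> 1/7 = 2/7
~χ = ~2/7 = 5/7
(φ -> ψ) | ~χ = 2/7 | 5/7 = 5/7
~((φ -> ψ) | ~χ) = ~5/7 = 2/7
~~((φ -> ψ) | ~χ) = ~2/7 = 5/7
χ -> φ = 2/7 -> 6/7 = 1
φ <-> χ = 6/7 <-> 2/7 = 3/7
(χ -> φ) | (φ <-> χ) = 1 | 3/7 = 1
φ -> χ = 6/7 -> 2/7 = 3/7
ψ | ψ = 1/7 | 1/7 = 1/7
(φ -> χ) | (ψ | ψ) = 3/7 | 1/7 = 3/7
((χ -> φ) | (φ <-> χ)) -> ((φ -> χ) | (ψ | ψ)) = 1 -> 3/7 = 3/7
φ -> φ = 6/7 -> 6/7 = 1
φ | (φ -> φ) = 6/7 | 1 = 1
χ -> χ = 2/7 -> 2/7 = 1
φ | (χ -> χ) = 6/7 | 1 = 1
(φ | (φ -> φ)) <-> (φ | (χ -> χ)) = 1 <-> 1 = 1
(((χ -> φ) | (φ <-> χ)) -> ((φ -> χ) | (ψ | ψ))) <-> ((φ | (φ -> φ)) <-> (φ | (χ -> χ))) = 3/7 <-> 1 = 3/7
~~((φ -> ψ) | ~χ) -> ((((χ -> φ) | (φ <-> χ)) -> ((φ -> χ) | (ψ | ψ))) <-> ((φ | (φ -> φ)) <-> (φ | (χ -> χ)))) = 5/7 -> 3/7 = 5/7
~(~~((φ -> ψ) | ~χ) -> ((((χ -> φ) | (φ <-> χ)) -> ((φ -> χ) | (ψ | ψ))) <-> ((φ | (φ -> φ)) <-> (φ | (χ -> χ))))) = ~5/7 = 2/7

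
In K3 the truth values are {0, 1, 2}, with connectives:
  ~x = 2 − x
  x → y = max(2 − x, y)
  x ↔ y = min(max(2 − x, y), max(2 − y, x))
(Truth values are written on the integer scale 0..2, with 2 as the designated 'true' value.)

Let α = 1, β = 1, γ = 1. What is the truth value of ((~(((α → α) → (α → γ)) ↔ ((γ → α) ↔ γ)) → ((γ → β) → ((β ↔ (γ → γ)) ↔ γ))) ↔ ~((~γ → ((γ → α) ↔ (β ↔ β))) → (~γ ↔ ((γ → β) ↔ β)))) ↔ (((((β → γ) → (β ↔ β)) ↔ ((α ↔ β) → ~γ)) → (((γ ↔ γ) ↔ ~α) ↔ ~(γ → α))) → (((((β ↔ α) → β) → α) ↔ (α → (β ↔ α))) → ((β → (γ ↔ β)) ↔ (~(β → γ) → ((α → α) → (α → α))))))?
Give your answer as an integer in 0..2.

α → α = 1 → 1 = 1
α → γ = 1 → 1 = 1
(α → α) → (α → γ) = 1 → 1 = 1
γ → α = 1 → 1 = 1
(γ → α) ↔ γ = 1 ↔ 1 = 1
((α → α) → (α → γ)) ↔ ((γ → α) ↔ γ) = 1 ↔ 1 = 1
~(((α → α) → (α → γ)) ↔ ((γ → α) ↔ γ)) = ~1 = 1
γ → β = 1 → 1 = 1
γ → γ = 1 → 1 = 1
β ↔ (γ → γ) = 1 ↔ 1 = 1
(β ↔ (γ → γ)) ↔ γ = 1 ↔ 1 = 1
(γ → β) → ((β ↔ (γ → γ)) ↔ γ) = 1 → 1 = 1
~(((α → α) → (α → γ)) ↔ ((γ → α) ↔ γ)) → ((γ → β) → ((β ↔ (γ → γ)) ↔ γ)) = 1 → 1 = 1
~γ = ~1 = 1
γ → α = 1 → 1 = 1
β ↔ β = 1 ↔ 1 = 1
(γ → α) ↔ (β ↔ β) = 1 ↔ 1 = 1
~γ → ((γ → α) ↔ (β ↔ β)) = 1 → 1 = 1
~γ = ~1 = 1
γ → β = 1 → 1 = 1
(γ → β) ↔ β = 1 ↔ 1 = 1
~γ ↔ ((γ → β) ↔ β) = 1 ↔ 1 = 1
(~γ → ((γ → α) ↔ (β ↔ β))) → (~γ ↔ ((γ → β) ↔ β)) = 1 → 1 = 1
~((~γ → ((γ → α) ↔ (β ↔ β))) → (~γ ↔ ((γ → β) ↔ β))) = ~1 = 1
(~(((α → α) → (α → γ)) ↔ ((γ → α) ↔ γ)) → ((γ → β) → ((β ↔ (γ → γ)) ↔ γ))) ↔ ~((~γ → ((γ → α) ↔ (β ↔ β))) → (~γ ↔ ((γ → β) ↔ β))) = 1 ↔ 1 = 1
β → γ = 1 → 1 = 1
β ↔ β = 1 ↔ 1 = 1
(β → γ) → (β ↔ β) = 1 → 1 = 1
α ↔ β = 1 ↔ 1 = 1
~γ = ~1 = 1
(α ↔ β) → ~γ = 1 → 1 = 1
((β → γ) → (β ↔ β)) ↔ ((α ↔ β) → ~γ) = 1 ↔ 1 = 1
γ ↔ γ = 1 ↔ 1 = 1
~α = ~1 = 1
(γ ↔ γ) ↔ ~α = 1 ↔ 1 = 1
γ → α = 1 → 1 = 1
~(γ → α) = ~1 = 1
((γ ↔ γ) ↔ ~α) ↔ ~(γ → α) = 1 ↔ 1 = 1
(((β → γ) → (β ↔ β)) ↔ ((α ↔ β) → ~γ)) → (((γ ↔ γ) ↔ ~α) ↔ ~(γ → α)) = 1 → 1 = 1
β ↔ α = 1 ↔ 1 = 1
(β ↔ α) → β = 1 → 1 = 1
((β ↔ α) → β) → α = 1 → 1 = 1
β ↔ α = 1 ↔ 1 = 1
α → (β ↔ α) = 1 → 1 = 1
(((β ↔ α) → β) → α) ↔ (α → (β ↔ α)) = 1 ↔ 1 = 1
γ ↔ β = 1 ↔ 1 = 1
β → (γ ↔ β) = 1 → 1 = 1
β → γ = 1 → 1 = 1
~(β → γ) = ~1 = 1
α → α = 1 → 1 = 1
α → α = 1 → 1 = 1
(α → α) → (α → α) = 1 → 1 = 1
~(β → γ) → ((α → α) → (α → α)) = 1 → 1 = 1
(β → (γ ↔ β)) ↔ (~(β → γ) → ((α → α) → (α → α))) = 1 ↔ 1 = 1
((((β ↔ α) → β) → α) ↔ (α → (β ↔ α))) → ((β → (γ ↔ β)) ↔ (~(β → γ) → ((α → α) → (α → α)))) = 1 → 1 = 1
((((β → γ) → (β ↔ β)) ↔ ((α ↔ β) → ~γ)) → (((γ ↔ γ) ↔ ~α) ↔ ~(γ → α))) → (((((β ↔ α) → β) → α) ↔ (α → (β ↔ α))) → ((β → (γ ↔ β)) ↔ (~(β → γ) → ((α → α) → (α → α))))) = 1 → 1 = 1
((~(((α → α) → (α → γ)) ↔ ((γ → α) ↔ γ)) → ((γ → β) → ((β ↔ (γ → γ)) ↔ γ))) ↔ ~((~γ → ((γ → α) ↔ (β ↔ β))) → (~γ ↔ ((γ → β) ↔ β)))) ↔ (((((β → γ) → (β ↔ β)) ↔ ((α ↔ β) → ~γ)) → (((γ ↔ γ) ↔ ~α) ↔ ~(γ → α))) → (((((β ↔ α) → β) → α) ↔ (α → (β ↔ α))) → ((β → (γ ↔ β)) ↔ (~(β → γ) → ((α → α) → (α → α)))))) = 1 ↔ 1 = 1

1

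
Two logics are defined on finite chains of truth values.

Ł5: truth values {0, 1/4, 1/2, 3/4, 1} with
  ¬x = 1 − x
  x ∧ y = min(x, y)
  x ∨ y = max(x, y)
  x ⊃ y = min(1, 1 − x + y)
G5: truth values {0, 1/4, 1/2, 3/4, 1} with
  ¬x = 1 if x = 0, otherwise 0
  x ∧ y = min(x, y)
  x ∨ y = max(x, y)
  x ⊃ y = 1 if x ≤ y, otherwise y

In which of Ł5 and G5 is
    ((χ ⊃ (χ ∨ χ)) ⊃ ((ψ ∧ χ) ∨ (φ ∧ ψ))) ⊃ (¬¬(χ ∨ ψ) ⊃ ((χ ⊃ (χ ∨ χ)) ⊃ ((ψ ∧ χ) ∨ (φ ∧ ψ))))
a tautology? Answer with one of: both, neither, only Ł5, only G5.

In Ł5: every assignment gives 1 — tautology.
In G5: every assignment gives 1 — tautology.

both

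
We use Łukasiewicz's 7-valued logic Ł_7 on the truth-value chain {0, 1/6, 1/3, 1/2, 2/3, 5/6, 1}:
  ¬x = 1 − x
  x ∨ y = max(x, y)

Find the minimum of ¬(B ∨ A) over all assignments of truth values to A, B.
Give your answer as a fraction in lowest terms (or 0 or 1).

0

Take A = 0, B = 1:
B ∨ A = 1 ∨ 0 = 1
¬(B ∨ A) = ¬1 = 0
No assignment yields a value below 0, so this is the minimum.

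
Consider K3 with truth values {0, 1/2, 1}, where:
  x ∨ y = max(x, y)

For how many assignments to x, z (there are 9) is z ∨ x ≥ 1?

5

x = 0, z = 0 ↦ 0  <
x = 0, z = 1/2 ↦ 1/2  <
x = 0, z = 1 ↦ 1  ≥
x = 1/2, z = 0 ↦ 1/2  <
x = 1/2, z = 1/2 ↦ 1/2  <
x = 1/2, z = 1 ↦ 1  ≥
x = 1, z = 0 ↦ 1  ≥
x = 1, z = 1/2 ↦ 1  ≥
x = 1, z = 1 ↦ 1  ≥
So 5 of the 9 assignments meet the threshold.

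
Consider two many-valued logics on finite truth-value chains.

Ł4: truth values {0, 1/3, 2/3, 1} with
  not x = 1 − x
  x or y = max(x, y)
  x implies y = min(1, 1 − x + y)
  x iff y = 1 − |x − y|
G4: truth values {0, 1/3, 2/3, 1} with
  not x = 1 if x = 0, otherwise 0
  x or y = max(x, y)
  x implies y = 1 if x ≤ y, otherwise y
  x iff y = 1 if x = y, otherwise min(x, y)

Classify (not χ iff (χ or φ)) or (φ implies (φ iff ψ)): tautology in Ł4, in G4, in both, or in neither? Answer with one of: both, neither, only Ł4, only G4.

neither

In Ł4: at φ = 2/3, ψ = 0, χ = 0 the value is 2/3 — not a tautology.
In G4: at φ = 1/3, ψ = 0, χ = 0 the value is 1/3 — not a tautology.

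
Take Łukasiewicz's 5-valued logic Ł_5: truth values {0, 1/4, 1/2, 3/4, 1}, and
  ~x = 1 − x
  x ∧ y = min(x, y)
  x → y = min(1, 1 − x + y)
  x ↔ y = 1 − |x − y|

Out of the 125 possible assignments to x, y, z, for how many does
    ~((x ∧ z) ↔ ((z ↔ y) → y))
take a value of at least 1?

value 1: 25 assignments (counts)
value 3/4: 21 assignments
value 1/2: 28 assignments
value 1/4: 16 assignments
value 0: 35 assignments
So 25 of the 125 assignments meet the threshold.

25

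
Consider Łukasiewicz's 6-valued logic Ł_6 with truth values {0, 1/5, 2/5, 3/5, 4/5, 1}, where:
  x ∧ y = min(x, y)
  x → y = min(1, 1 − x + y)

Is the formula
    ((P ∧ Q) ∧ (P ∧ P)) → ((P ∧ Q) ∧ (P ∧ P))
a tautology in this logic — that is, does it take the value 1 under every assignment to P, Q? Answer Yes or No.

Yes

At P = 3/5, Q = 1, for instance:
P ∧ Q = 3/5 ∧ 1 = 3/5
P ∧ P = 3/5 ∧ 3/5 = 3/5
(P ∧ Q) ∧ (P ∧ P) = 3/5 ∧ 3/5 = 3/5
((P ∧ Q) ∧ (P ∧ P)) → ((P ∧ Q) ∧ (P ∧ P)) = 3/5 → 3/5 = 1
and checking the remaining 35 assignments likewise gives ≥ 1 in every case.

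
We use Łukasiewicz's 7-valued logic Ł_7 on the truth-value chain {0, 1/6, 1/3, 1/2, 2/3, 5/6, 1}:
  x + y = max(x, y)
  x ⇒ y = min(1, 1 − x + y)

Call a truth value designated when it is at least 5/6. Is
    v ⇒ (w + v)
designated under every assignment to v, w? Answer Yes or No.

At v = 1, w = 1/6, for instance:
w + v = 1/6 + 1 = 1
v ⇒ (w + v) = 1 ⇒ 1 = 1
and checking the remaining 48 assignments likewise gives ≥ 5/6 in every case.

Yes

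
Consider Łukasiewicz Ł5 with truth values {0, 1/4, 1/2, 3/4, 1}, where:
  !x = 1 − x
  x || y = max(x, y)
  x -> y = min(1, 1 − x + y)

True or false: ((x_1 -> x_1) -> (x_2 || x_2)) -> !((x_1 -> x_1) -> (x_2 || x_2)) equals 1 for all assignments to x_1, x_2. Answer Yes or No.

Counterexample: take x_1 = 0, x_2 = 3/4.
x_1 -> x_1 = 0 -> 0 = 1
x_2 || x_2 = 3/4 || 3/4 = 3/4
(x_1 -> x_1) -> (x_2 || x_2) = 1 -> 3/4 = 3/4
x_1 -> x_1 = 0 -> 0 = 1
x_2 || x_2 = 3/4 || 3/4 = 3/4
(x_1 -> x_1) -> (x_2 || x_2) = 1 -> 3/4 = 3/4
!((x_1 -> x_1) -> (x_2 || x_2)) = !3/4 = 1/4
((x_1 -> x_1) -> (x_2 || x_2)) -> !((x_1 -> x_1) -> (x_2 || x_2)) = 3/4 -> 1/4 = 1/2
This gives 1/2 ≠ 1.

No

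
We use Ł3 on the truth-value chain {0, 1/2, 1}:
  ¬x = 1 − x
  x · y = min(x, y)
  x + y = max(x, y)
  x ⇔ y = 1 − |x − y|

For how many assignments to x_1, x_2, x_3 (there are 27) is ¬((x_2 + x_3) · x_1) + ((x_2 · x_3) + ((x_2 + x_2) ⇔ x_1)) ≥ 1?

value 1: 18 assignments (counts)
value 1/2: 8 assignments
value 0: 1 assignment
So 18 of the 27 assignments meet the threshold.

18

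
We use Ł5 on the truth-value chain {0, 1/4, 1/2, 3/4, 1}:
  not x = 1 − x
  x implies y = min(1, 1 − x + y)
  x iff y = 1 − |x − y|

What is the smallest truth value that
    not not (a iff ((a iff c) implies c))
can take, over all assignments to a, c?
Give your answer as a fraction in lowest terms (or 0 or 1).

0

Take a = 0, c = 1/2:
a iff c = 0 iff 1/2 = 1/2
(a iff c) implies c = 1/2 implies 1/2 = 1
a iff ((a iff c) implies c) = 0 iff 1 = 0
not (a iff ((a iff c) implies c)) = not 0 = 1
not not (a iff ((a iff c) implies c)) = not 1 = 0
No assignment yields a value below 0, so this is the minimum.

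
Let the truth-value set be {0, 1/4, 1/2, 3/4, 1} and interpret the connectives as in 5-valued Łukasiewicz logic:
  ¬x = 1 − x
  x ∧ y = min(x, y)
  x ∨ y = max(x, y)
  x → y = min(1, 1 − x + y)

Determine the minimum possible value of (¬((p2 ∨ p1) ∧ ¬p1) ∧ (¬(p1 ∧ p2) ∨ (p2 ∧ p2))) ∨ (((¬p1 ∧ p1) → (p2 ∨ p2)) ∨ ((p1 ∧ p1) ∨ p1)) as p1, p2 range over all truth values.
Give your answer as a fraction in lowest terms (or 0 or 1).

Take p1 = 1/2, p2 = 0:
p2 ∨ p1 = 0 ∨ 1/2 = 1/2
¬p1 = ¬1/2 = 1/2
(p2 ∨ p1) ∧ ¬p1 = 1/2 ∧ 1/2 = 1/2
¬((p2 ∨ p1) ∧ ¬p1) = ¬1/2 = 1/2
p1 ∧ p2 = 1/2 ∧ 0 = 0
¬(p1 ∧ p2) = ¬0 = 1
p2 ∧ p2 = 0 ∧ 0 = 0
¬(p1 ∧ p2) ∨ (p2 ∧ p2) = 1 ∨ 0 = 1
¬((p2 ∨ p1) ∧ ¬p1) ∧ (¬(p1 ∧ p2) ∨ (p2 ∧ p2)) = 1/2 ∧ 1 = 1/2
¬p1 = ¬1/2 = 1/2
¬p1 ∧ p1 = 1/2 ∧ 1/2 = 1/2
p2 ∨ p2 = 0 ∨ 0 = 0
(¬p1 ∧ p1) → (p2 ∨ p2) = 1/2 → 0 = 1/2
p1 ∧ p1 = 1/2 ∧ 1/2 = 1/2
(p1 ∧ p1) ∨ p1 = 1/2 ∨ 1/2 = 1/2
((¬p1 ∧ p1) → (p2 ∨ p2)) ∨ ((p1 ∧ p1) ∨ p1) = 1/2 ∨ 1/2 = 1/2
(¬((p2 ∨ p1) ∧ ¬p1) ∧ (¬(p1 ∧ p2) ∨ (p2 ∧ p2))) ∨ (((¬p1 ∧ p1) → (p2 ∨ p2)) ∨ ((p1 ∧ p1) ∨ p1)) = 1/2 ∨ 1/2 = 1/2
No assignment yields a value below 1/2, so this is the minimum.

1/2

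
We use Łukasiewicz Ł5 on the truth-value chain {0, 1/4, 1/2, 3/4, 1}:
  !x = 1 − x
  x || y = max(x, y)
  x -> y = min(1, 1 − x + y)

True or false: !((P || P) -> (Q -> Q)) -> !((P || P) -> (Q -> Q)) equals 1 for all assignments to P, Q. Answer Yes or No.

Yes

At P = 1/4, Q = 1/2, for instance:
P || P = 1/4 || 1/4 = 1/4
Q -> Q = 1/2 -> 1/2 = 1
(P || P) -> (Q -> Q) = 1/4 -> 1 = 1
!((P || P) -> (Q -> Q)) = !1 = 0
!((P || P) -> (Q -> Q)) -> !((P || P) -> (Q -> Q)) = 0 -> 0 = 1
and checking the remaining 24 assignments likewise gives ≥ 1 in every case.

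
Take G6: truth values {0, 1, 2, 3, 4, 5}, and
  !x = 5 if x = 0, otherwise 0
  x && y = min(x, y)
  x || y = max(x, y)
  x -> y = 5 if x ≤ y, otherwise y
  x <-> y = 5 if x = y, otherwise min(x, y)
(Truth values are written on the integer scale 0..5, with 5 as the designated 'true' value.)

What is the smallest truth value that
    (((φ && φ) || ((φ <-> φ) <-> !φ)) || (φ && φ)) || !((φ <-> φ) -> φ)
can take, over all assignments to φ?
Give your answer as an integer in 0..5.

1

Take φ = 1:
φ && φ = 1 && 1 = 1
φ <-> φ = 1 <-> 1 = 5
!φ = !1 = 0
(φ <-> φ) <-> !φ = 5 <-> 0 = 0
(φ && φ) || ((φ <-> φ) <-> !φ) = 1 || 0 = 1
φ && φ = 1 && 1 = 1
((φ && φ) || ((φ <-> φ) <-> !φ)) || (φ && φ) = 1 || 1 = 1
φ <-> φ = 1 <-> 1 = 5
(φ <-> φ) -> φ = 5 -> 1 = 1
!((φ <-> φ) -> φ) = !1 = 0
(((φ && φ) || ((φ <-> φ) <-> !φ)) || (φ && φ)) || !((φ <-> φ) -> φ) = 1 || 0 = 1
No assignment yields a value below 1, so this is the minimum.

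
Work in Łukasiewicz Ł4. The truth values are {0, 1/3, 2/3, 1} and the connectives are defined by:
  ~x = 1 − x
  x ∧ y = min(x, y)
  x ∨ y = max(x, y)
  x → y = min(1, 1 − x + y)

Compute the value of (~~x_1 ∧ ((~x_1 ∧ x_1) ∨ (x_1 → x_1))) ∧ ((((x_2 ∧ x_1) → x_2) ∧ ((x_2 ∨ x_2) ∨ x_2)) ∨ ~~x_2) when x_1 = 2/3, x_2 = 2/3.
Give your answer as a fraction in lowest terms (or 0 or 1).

2/3

~x_1 = ~2/3 = 1/3
~~x_1 = ~1/3 = 2/3
~x_1 = ~2/3 = 1/3
~x_1 ∧ x_1 = 1/3 ∧ 2/3 = 1/3
x_1 → x_1 = 2/3 → 2/3 = 1
(~x_1 ∧ x_1) ∨ (x_1 → x_1) = 1/3 ∨ 1 = 1
~~x_1 ∧ ((~x_1 ∧ x_1) ∨ (x_1 → x_1)) = 2/3 ∧ 1 = 2/3
x_2 ∧ x_1 = 2/3 ∧ 2/3 = 2/3
(x_2 ∧ x_1) → x_2 = 2/3 → 2/3 = 1
x_2 ∨ x_2 = 2/3 ∨ 2/3 = 2/3
(x_2 ∨ x_2) ∨ x_2 = 2/3 ∨ 2/3 = 2/3
((x_2 ∧ x_1) → x_2) ∧ ((x_2 ∨ x_2) ∨ x_2) = 1 ∧ 2/3 = 2/3
~x_2 = ~2/3 = 1/3
~~x_2 = ~1/3 = 2/3
(((x_2 ∧ x_1) → x_2) ∧ ((x_2 ∨ x_2) ∨ x_2)) ∨ ~~x_2 = 2/3 ∨ 2/3 = 2/3
(~~x_1 ∧ ((~x_1 ∧ x_1) ∨ (x_1 → x_1))) ∧ ((((x_2 ∧ x_1) → x_2) ∧ ((x_2 ∨ x_2) ∨ x_2)) ∨ ~~x_2) = 2/3 ∧ 2/3 = 2/3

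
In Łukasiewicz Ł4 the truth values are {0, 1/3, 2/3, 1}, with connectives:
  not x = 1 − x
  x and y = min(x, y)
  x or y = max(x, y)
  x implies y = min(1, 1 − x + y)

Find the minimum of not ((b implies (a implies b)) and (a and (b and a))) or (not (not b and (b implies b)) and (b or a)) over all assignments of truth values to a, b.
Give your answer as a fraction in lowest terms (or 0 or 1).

2/3

Take a = 1/3, b = 1/3:
a implies b = 1/3 implies 1/3 = 1
b implies (a implies b) = 1/3 implies 1 = 1
b and a = 1/3 and 1/3 = 1/3
a and (b and a) = 1/3 and 1/3 = 1/3
(b implies (a implies b)) and (a and (b and a)) = 1 and 1/3 = 1/3
not ((b implies (a implies b)) and (a and (b and a))) = not 1/3 = 2/3
not b = not 1/3 = 2/3
b implies b = 1/3 implies 1/3 = 1
not b and (b implies b) = 2/3 and 1 = 2/3
not (not b and (b implies b)) = not 2/3 = 1/3
b or a = 1/3 or 1/3 = 1/3
not (not b and (b implies b)) and (b or a) = 1/3 and 1/3 = 1/3
not ((b implies (a implies b)) and (a and (b and a))) or (not (not b and (b implies b)) and (b or a)) = 2/3 or 1/3 = 2/3
No assignment yields a value below 2/3, so this is the minimum.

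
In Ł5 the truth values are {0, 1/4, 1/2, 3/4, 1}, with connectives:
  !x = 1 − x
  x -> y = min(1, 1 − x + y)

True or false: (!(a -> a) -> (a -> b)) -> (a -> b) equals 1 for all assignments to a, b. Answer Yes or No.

Counterexample: take a = 1/4, b = 0.
a -> a = 1/4 -> 1/4 = 1
!(a -> a) = !1 = 0
a -> b = 1/4 -> 0 = 3/4
!(a -> a) -> (a -> b) = 0 -> 3/4 = 1
a -> b = 1/4 -> 0 = 3/4
(!(a -> a) -> (a -> b)) -> (a -> b) = 1 -> 3/4 = 3/4
This gives 3/4 ≠ 1.

No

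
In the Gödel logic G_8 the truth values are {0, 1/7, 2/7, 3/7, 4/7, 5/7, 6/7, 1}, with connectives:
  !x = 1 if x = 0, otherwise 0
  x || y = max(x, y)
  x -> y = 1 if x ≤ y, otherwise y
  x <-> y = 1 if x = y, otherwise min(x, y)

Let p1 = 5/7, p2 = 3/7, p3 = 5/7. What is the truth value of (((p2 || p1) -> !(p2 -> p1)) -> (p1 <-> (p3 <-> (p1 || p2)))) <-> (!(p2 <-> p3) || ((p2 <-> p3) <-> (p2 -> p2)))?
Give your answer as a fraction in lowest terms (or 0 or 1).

p2 || p1 = 3/7 || 5/7 = 5/7
p2 -> p1 = 3/7 -> 5/7 = 1
!(p2 -> p1) = !1 = 0
(p2 || p1) -> !(p2 -> p1) = 5/7 -> 0 = 0
p1 || p2 = 5/7 || 3/7 = 5/7
p3 <-> (p1 || p2) = 5/7 <-> 5/7 = 1
p1 <-> (p3 <-> (p1 || p2)) = 5/7 <-> 1 = 5/7
((p2 || p1) -> !(p2 -> p1)) -> (p1 <-> (p3 <-> (p1 || p2))) = 0 -> 5/7 = 1
p2 <-> p3 = 3/7 <-> 5/7 = 3/7
!(p2 <-> p3) = !3/7 = 0
p2 <-> p3 = 3/7 <-> 5/7 = 3/7
p2 -> p2 = 3/7 -> 3/7 = 1
(p2 <-> p3) <-> (p2 -> p2) = 3/7 <-> 1 = 3/7
!(p2 <-> p3) || ((p2 <-> p3) <-> (p2 -> p2)) = 0 || 3/7 = 3/7
(((p2 || p1) -> !(p2 -> p1)) -> (p1 <-> (p3 <-> (p1 || p2)))) <-> (!(p2 <-> p3) || ((p2 <-> p3) <-> (p2 -> p2))) = 1 <-> 3/7 = 3/7

3/7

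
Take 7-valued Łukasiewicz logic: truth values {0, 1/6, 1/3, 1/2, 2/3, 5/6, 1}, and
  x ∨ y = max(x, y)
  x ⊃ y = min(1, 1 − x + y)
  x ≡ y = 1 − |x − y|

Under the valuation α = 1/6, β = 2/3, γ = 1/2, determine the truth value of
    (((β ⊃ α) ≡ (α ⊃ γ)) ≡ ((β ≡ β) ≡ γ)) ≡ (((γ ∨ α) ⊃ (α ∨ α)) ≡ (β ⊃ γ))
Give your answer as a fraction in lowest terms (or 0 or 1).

5/6

β ⊃ α = 2/3 ⊃ 1/6 = 1/2
α ⊃ γ = 1/6 ⊃ 1/2 = 1
(β ⊃ α) ≡ (α ⊃ γ) = 1/2 ≡ 1 = 1/2
β ≡ β = 2/3 ≡ 2/3 = 1
(β ≡ β) ≡ γ = 1 ≡ 1/2 = 1/2
((β ⊃ α) ≡ (α ⊃ γ)) ≡ ((β ≡ β) ≡ γ) = 1/2 ≡ 1/2 = 1
γ ∨ α = 1/2 ∨ 1/6 = 1/2
α ∨ α = 1/6 ∨ 1/6 = 1/6
(γ ∨ α) ⊃ (α ∨ α) = 1/2 ⊃ 1/6 = 2/3
β ⊃ γ = 2/3 ⊃ 1/2 = 5/6
((γ ∨ α) ⊃ (α ∨ α)) ≡ (β ⊃ γ) = 2/3 ≡ 5/6 = 5/6
(((β ⊃ α) ≡ (α ⊃ γ)) ≡ ((β ≡ β) ≡ γ)) ≡ (((γ ∨ α) ⊃ (α ∨ α)) ≡ (β ⊃ γ)) = 1 ≡ 5/6 = 5/6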